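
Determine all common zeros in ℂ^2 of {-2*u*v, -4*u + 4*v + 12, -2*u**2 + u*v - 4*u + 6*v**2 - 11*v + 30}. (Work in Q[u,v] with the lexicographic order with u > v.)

{(3, 0)}

Compute a lex Gröbner basis by Buchberger's algorithm.
f_1 = -2*u*v, LT = u*v.
f_2 = -4*u + 4*v + 12, LT = u.
f_3 = -2*u**2 + u*v - 4*u + 6*v**2 - 11*v + 30, LT = u**2.

S(f_1,f_2): lcm = u*v. S = v**2 + 3*v.
  reduce S modulo (f_1, f_2, f_3):
  remainder v**2 + 3*v ≠ 0; add h_4 = v**2 + 3*v to the basis.

S(f_1,f_3): lcm = u**2*v. S = 1/2*u*v**2 - 2*u*v + 3*v**3 - 11/2*v**2 + 15*v.
  reduce S modulo (f_1, f_2, f_3, h_4):
  remainder 117/2*v ≠ 0; add h_5 = 117/2*v to the basis.

The other S-polynomials (S(f_2,f_3), S(f_1,h_4), S(f_2,h_4), S(f_3,h_4), S(f_1,h_5), S(f_2,h_5), S(f_3,h_5), S(h_4,h_5)) all reduce to 0 modulo the current basis, so we have a Gröbner basis.
Inter-reduce: drop elements whose leading term is divisible by another's, tail-reduce, and make monic.
Reduced Gröbner basis: {u - 3, v}.

Since the basis is lex-ordered, v is univariate in v. Its roots are {0}. Back-substituting each root into the other basis elements fixes the other coordinates.
  v = 0: the earlier basis element becomes u - 3 = 0, giving u = 3 — point (3, 0).
A lex Gröbner basis triangularizes the system, enabling back-substitution.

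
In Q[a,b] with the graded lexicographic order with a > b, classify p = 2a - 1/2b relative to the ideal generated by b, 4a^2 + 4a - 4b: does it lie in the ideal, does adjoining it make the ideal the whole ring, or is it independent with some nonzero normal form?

2a - 1/2b is independent of I; its normal form modulo I is 2a.

First compute the reduced Gröbner basis of I by Buchberger's algorithm.
f_1 = b, LT = b.
f_2 = 4a^2 + 4a - 4b, LT = a^2.

S(f_1,f_2): leading monomials are coprime, so the S-polynomial reduces to 0 (Buchberger's first criterion).
Every S-polynomial of the final basis reduces to 0, so we have a Gröbner basis.
Inter-reduce: drop elements whose leading term is divisible by another's, tail-reduce, and make monic.
Reduced Gröbner basis: {a^2 + a, b}.
Label its elements g_1 = a^2 + a, g_2 = b.

Reduce p = 2a - 1/2b modulo G:
  leading term a: no divisor's leading term divides it; move 2a to the remainder.
  leading term b: subtract (-1/2)·g_2 from -1/2b → 0
  normal form = 2a.
The normal form is nonzero, so p ∉ I. Since p minus its normal form lies in I, I + (p) = I + (r) where r = 2a; decide whether this ideal is the whole ring.
Run Buchberger on G together with r (pairs among the g_i already reduce to 0 since G is a Gröbner basis):
g_1 = a^2 + a, LT = a^2.
g_2 = b, LT = b.
r = 2a, LT = a.

S(g_1,g_2): leading monomials are coprime, so the S-polynomial reduces to 0 (Buchberger's first criterion).
S(g_1,r): lcm = a^2. S = a.
  leading term a: subtract (1/2)·r from a → 0
  remainder 0.

S(g_2,r): leading monomials are coprime, so the S-polynomial reduces to 0 (Buchberger's first criterion).
Every S-polynomial of the final basis reduces to 0, so we have a Gröbner basis.
Inter-reduce: drop elements whose leading term is divisible by another's, tail-reduce, and make monic.
Reduced Gröbner basis: {a, b}.
The reduced Gröbner basis of I + (p) is {a, b} ≠ {1}, a proper ideal, so the enlarged system stays consistent: p is independent of I, with normal form 2a.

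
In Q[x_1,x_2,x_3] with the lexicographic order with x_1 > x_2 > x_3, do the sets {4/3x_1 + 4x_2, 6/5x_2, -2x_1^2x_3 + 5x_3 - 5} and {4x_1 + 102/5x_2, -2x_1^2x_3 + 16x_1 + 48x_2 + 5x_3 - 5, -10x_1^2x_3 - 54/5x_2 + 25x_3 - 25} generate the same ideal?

Two ideals are equal iff their reduced Gröbner bases coincide (the reduced basis is unique for a fixed ordering).
Buchberger on the first generating set:
f_1 = 4/3x_1 + 4x_2, LT = x_1.
f_2 = 6/5x_2, LT = x_2.
f_3 = -2x_1^2x_3 + 5x_3 - 5, LT = x_1^2x_3.

S(f_1,f_3): lcm = x_1^2x_3. S = 3x_1x_2x_3 + 5/2x_3 - 5/2.
  leading term x_1x_2x_3: subtract (9/4x_2x_3)·f_1 from 3x_1x_2x_3 + 5/2x_3 - 5/2 → -9x_2^2x_3 + 5/2x_3 - 5/2
  leading term x_2^2x_3: subtract (-15/2x_2x_3)·f_2 from -9x_2^2x_3 + 5/2x_3 - 5/2 → 5/2x_3 - 5/2
  leading term x_3: no divisor's leading term divides it; move 5/2x_3 to the remainder.
  leading term 1: no divisor's leading term divides it; move -5/2 to the remainder.
  remainder 5/2x_3 - 5/2 ≠ 0; add g_4 = 5/2x_3 - 5/2 to the basis.

The other S-polynomials (S(f_1,f_2), S(f_2,f_3), S(f_1,g_4), S(f_2,g_4), S(f_3,g_4)) all reduce to 0 modulo the current basis, so we have a Gröbner basis.
Inter-reduce: drop elements whose leading term is divisible by another's, tail-reduce, and make monic.
Reduced Gröbner basis: {x_1, x_2, x_3 - 1}.

Buchberger on the second generating set:
h_1 = 4x_1 + 102/5x_2, LT = x_1.
h_2 = -2x_1^2x_3 + 16x_1 + 48x_2 + 5x_3 - 5, LT = x_1^2x_3.
h_3 = -10x_1^2x_3 - 54/5x_2 + 25x_3 - 25, LT = x_1^2x_3.

S(h_1,h_2): lcm = x_1^2x_3. S = 51/10x_1x_2x_3 + 8x_1 + 24x_2 + 5/2x_3 - 5/2.
  leading term x_1x_2x_3: subtract (51/40x_2x_3)·h_1 from 51/10x_1x_2x_3 + 8x_1 + 24x_2 + 5/2x_3 - 5/2 → 8x_1 - 2601/100x_2^2x_3 + 24x_2 + 5/2x_3 - 5/2
  leading term x_1: subtract (2)·h_1 from 8x_1 - 2601/100x_2^2x_3 + 24x_2 + 5/2x_3 - 5/2 → -2601/100x_2^2x_3 - 84/5x_2 + 5/2x_3 - 5/2
  leading term x_2^2x_3: no divisor's leading term divides it; move -2601/100x_2^2x_3 to the remainder.
  leading term x_2: no divisor's leading term divides it; move -84/5x_2 to the remainder.
  leading term x_3: no divisor's leading term divides it; move 5/2x_3 to the remainder.
  leading term 1: no divisor's leading term divides it; move -5/2 to the remainder.
  remainder -2601/100x_2^2x_3 - 84/5x_2 + 5/2x_3 - 5/2 ≠ 0; add k_4 = -2601/100x_2^2x_3 - 84/5x_2 + 5/2x_3 - 5/2 to the basis.

S(h_1,h_3): lcm = x_1^2x_3. S = 51/10x_1x_2x_3 - 27/25x_2 + 5/2x_3 - 5/2.
  leading term x_1x_2x_3: subtract (51/40x_2x_3)·h_1 from 51/10x_1x_2x_3 - 27/25x_2 + 5/2x_3 - 5/2 → -2601/100x_2^2x_3 - 27/25x_2 + 5/2x_3 - 5/2
  leading term x_2^2x_3: subtract (1)·k_4 from -2601/100x_2^2x_3 - 27/25x_2 + 5/2x_3 - 5/2 → 393/25x_2
  leading term x_2: no divisor's leading term divides it; move 393/25x_2 to the remainder.
  remainder 393/25x_2 ≠ 0; add k_5 = 393/25x_2 to the basis.

S(k_4,k_5): lcm = x_2^2x_3. S = 560/867x_2 - 250/2601x_3 + 250/2601.
  leading term x_2: subtract (14000/340731)·k_5 from 560/867x_2 - 250/2601x_3 + 250/2601 → -250/2601x_3 + 250/2601
  leading term x_3: no divisor's leading term divides it; move -250/2601x_3 to the remainder.
  leading term 1: no divisor's leading term divides it; move 250/2601 to the remainder.
  remainder -250/2601x_3 + 250/2601 ≠ 0; add k_6 = -250/2601x_3 + 250/2601 to the basis.

The other S-polynomials (S(h_2,h_3), S(h_1,k_4), S(h_2,k_4), S(h_3,k_4), S(h_1,k_5), S(h_2,k_5), S(h_3,k_5), S(h_1,k_6), S(h_2,k_6), S(h_3,k_6), S(k_4,k_6), S(k_5,k_6)) all reduce to 0 modulo the current basis, so we have a Gröbner basis.
Inter-reduce: drop elements whose leading term is divisible by another's, tail-reduce, and make monic.
Reduced Gröbner basis: {x_1, x_2, x_3 - 1}.

The two bases agree; hence the ideals are identical.

Yes, the ideals are equal.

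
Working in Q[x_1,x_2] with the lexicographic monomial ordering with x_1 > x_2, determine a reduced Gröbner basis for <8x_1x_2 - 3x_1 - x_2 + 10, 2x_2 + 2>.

f_1 = 8x_1x_2 - 3x_1 - x_2 + 10, LT = x_1x_2.
f_2 = 2x_2 + 2, LT = x_2.

S(f_1,f_2): lcm = x_1x_2. S = -11/8x_1 - 1/8x_2 + 5/4.
  leading term x_1: no divisor's leading term divides it; move -11/8x_1 to the remainder.
  leading term x_2: subtract (-1/16)·f_2 from -1/8x_2 + 5/4 → 11/8
  leading term 1: no divisor's leading term divides it; move 11/8 to the remainder.
  remainder -11/8x_1 + 11/8 ≠ 0; add g_3 = -11/8x_1 + 11/8 to the basis.

The other S-polynomials (S(f_1,g_3), S(f_2,g_3)) all reduce to 0 modulo the current basis, so we have a Gröbner basis.
Inter-reduce: drop elements whose leading term is divisible by another's, tail-reduce, and make monic.

G = {x_1 - 1, x_2 + 1}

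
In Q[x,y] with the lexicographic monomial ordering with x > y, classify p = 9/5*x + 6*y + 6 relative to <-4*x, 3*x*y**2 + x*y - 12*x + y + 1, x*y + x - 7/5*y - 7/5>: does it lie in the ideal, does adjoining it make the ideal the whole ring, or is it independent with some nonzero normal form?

First compute the reduced Gröbner basis of I by Buchberger's algorithm.
f_1 = -4*x, LT = x.
f_2 = 3*x*y**2 + x*y - 12*x + y + 1, LT = x*y**2.
f_3 = x*y + x - 7/5*y - 7/5, LT = x*y.

S(f_1,f_2): lcm = x*y**2. S = -1/3*x*y + 4*x - 1/3*y - 1/3.
  leading term x*y: subtract (1/12*y)·f_1 from -1/3*x*y + 4*x - 1/3*y - 1/3 → 4*x - 1/3*y - 1/3
  leading term x: subtract (-1)·f_1 from 4*x - 1/3*y - 1/3 → -1/3*y - 1/3
  leading term y: no divisor's leading term divides it; move -1/3*y to the remainder.
  leading term 1: no divisor's leading term divides it; move -1/3 to the remainder.
  remainder -1/3*y - 1/3 ≠ 0; add h_4 = -1/3*y - 1/3 to the basis.

The other S-polynomials (S(f_1,f_3), S(f_2,f_3), S(f_1,h_4), S(f_2,h_4), S(f_3,h_4)) all reduce to 0 modulo the current basis, so we have a Gröbner basis.
Inter-reduce: drop elements whose leading term is divisible by another's, tail-reduce, and make monic.
Reduced Gröbner basis: {x, y + 1}.
Label its elements g_1 = x, g_2 = y + 1.

Reduce p = 9/5*x + 6*y + 6 modulo G:
  leading term x: subtract (9/5)·g_1 from 9/5*x + 6*y + 6 → 6*y + 6
  leading term y: subtract (6)·g_2 from 6*y + 6 → 0
  normal form = 0.
Since the normal form is 0, p ∈ I.

9/5*x + 6*y + 6 lies in I (it reduces to 0).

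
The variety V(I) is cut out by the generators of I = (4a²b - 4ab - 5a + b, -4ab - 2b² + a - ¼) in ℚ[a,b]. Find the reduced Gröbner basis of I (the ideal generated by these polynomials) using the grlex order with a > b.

f_1 = 4a²b - 4ab - 5a + b, LT = a²b.
f_2 = -4ab - 2b² + a - ¼, LT = ab.

S(f_1,f_2): lcm = a²b. S = -½ab² + ¼a² - ab - 21/16a + ¼b.
  leading term ab²: subtract (⅛b)·f_2 from -½ab² + ¼a² - ab - 21/16a + ¼b → ¼b³ + ¼a² - 9/8ab - 21/16a + 9/32b
  leading term b³: no divisor's leading term divides it; move ¼b³ to the remainder.
  leading term a²: no divisor's leading term divides it; move ¼a² to the remainder.
  leading term ab: subtract (9/32)·f_2 from -9/8ab - 21/16a + 9/32b → 9/16b² - 51/32a + 9/32b + 9/128
  leading term b²: no divisor's leading term divides it; move 9/16b² to the remainder.
  leading term a: no divisor's leading term divides it; move -51/32a to the remainder.
  leading term b: no divisor's leading term divides it; move 9/32b to the remainder.
  leading term 1: no divisor's leading term divides it; move 9/128 to the remainder.
  remainder ¼b³ + ¼a² + 9/16b² - 51/32a + 9/32b + 9/128 ≠ 0; add g_3 = ¼b³ + ¼a² + 9/16b² - 51/32a + 9/32b + 9/128 to the basis.

S(f_1,g_3): lcm = a²b³. S = -a⁴ - 9/4a²b² - ab³ + 51/8a³ - 9/8a²b - 5/4ab² + ¼b³ - 9/32a².
  leading term a⁴: no divisor's leading term divides it; move -a⁴ to the remainder.
  leading term a²b²: subtract (-9/16b)·f_1 from -9/4a²b² - ab³ + 51/8a³ - 9/8a²b - 5/4ab² + ¼b³ - 9/32a² → -ab³ + 51/8a³ - 9/8a²b - 7/2ab² + ¼b³ - 9/32a² - 45/16ab + 9/16b²
  leading term ab³: subtract (¼b²)·f_2 from -ab³ + 51/8a³ - 9/8a²b - 7/2ab² + ¼b³ - 9/32a² - 45/16ab + 9/16b² → ½b⁴ + 51/8a³ - 9/8a²b - 15/4ab² + ¼b³ - 9/32a² - 45/16ab + ⅝b²
  leading term b⁴: subtract (2b)·g_3 from ½b⁴ + 51/8a³ - 9/8a²b - 15/4ab² + ¼b³ - 9/32a² - 45/16ab + ⅝b² → 51/8a³ - 13/8a²b - 15/4ab² - ⅞b³ - 9/32a² + ⅜ab + 1/16b² - 9/64b
  leading term a³: no divisor's leading term divides it; move 51/8a³ to the remainder.
  leading term a²b: subtract (-13/32)·f_1 from -13/8a²b - 15/4ab² - ⅞b³ - 9/32a² + ⅜ab + 1/16b² - 9/64b → -15/4ab² - ⅞b³ - 9/32a² - 5/4ab + 1/16b² - 65/32a + 17/64b
  leading term ab²: subtract (15/16b)·f_2 from -15/4ab² - ⅞b³ - 9/32a² - 5/4ab + 1/16b² - 65/32a + 17/64b → b³ - 9/32a² - 35/16ab + 1/16b² - 65/32a + ½b
  leading term b³: subtract (4)·g_3 from b³ - 9/32a² - 35/16ab + 1/16b² - 65/32a + ½b → -41/32a² - 35/16ab - 35/16b² + 139/32a - ⅝b - 9/32
  leading term a²: no divisor's leading term divides it; move -41/32a² to the remainder.
  leading term ab: subtract (35/64)·f_2 from -35/16ab - 35/16b² + 139/32a - ⅝b - 9/32 → -35/32b² + 243/64a - ⅝b - 37/256
  leading term b²: no divisor's leading term divides it; move -35/32b² to the remainder.
  leading term a: no divisor's leading term divides it; move 243/64a to the remainder.
  leading term b: no divisor's leading term divides it; move -⅝b to the remainder.
  leading term 1: no divisor's leading term divides it; move -37/256 to the remainder.
  remainder -a⁴ + 51/8a³ - 41/32a² - 35/32b² + 243/64a - ⅝b - 37/256 ≠ 0; add g_4 = -a⁴ + 51/8a³ - 41/32a² - 35/32b² + 243/64a - ⅝b - 37/256 to the basis.

S(f_2,g_3): lcm = ab³. S = ½b⁴ - a³ - 5/2ab² + 51/8a² - 9/8ab + 1/16b² - 9/32a.
  leading term b⁴: subtract (2b)·g_3 from ½b⁴ - a³ - 5/2ab² + 51/8a² - 9/8ab + 1/16b² - 9/32a → -a³ - ½a²b - 5/2ab² - 9/8b³ + 51/8a² + 33/16ab - ½b² - 9/32a - 9/64b
  leading term a³: no divisor's leading term divides it; move -a³ to the remainder.
  leading term a²b: subtract (-⅛)·f_1 from -½a²b - 5/2ab² - 9/8b³ + 51/8a² + 33/16ab - ½b² - 9/32a - 9/64b → -5/2ab² - 9/8b³ + 51/8a² + 25/16ab - ½b² - 29/32a - 1/64b
  leading term ab²: subtract (⅝b)·f_2 from -5/2ab² - 9/8b³ + 51/8a² + 25/16ab - ½b² - 29/32a - 1/64b → ⅛b³ + 51/8a² + 15/16ab - ½b² - 29/32a + 9/64b
  leading term b³: subtract (½)·g_3 from ⅛b³ + 51/8a² + 15/16ab - ½b² - 29/32a + 9/64b → 25/4a² + 15/16ab - 25/32b² - 7/64a - 9/256
  leading term a²: no divisor's leading term divides it; move 25/4a² to the remainder.
  leading term ab: subtract (-15/64)·f_2 from 15/16ab - 25/32b² - 7/64a - 9/256 → -5/4b² + ⅛a - 3/32
  leading term b²: no divisor's leading term divides it; move -5/4b² to the remainder.
  leading term a: no divisor's leading term divides it; move ⅛a to the remainder.
  leading term 1: no divisor's leading term divides it; move -3/32 to the remainder.
  remainder -a³ + 25/4a² - 5/4b² + ⅛a - 3/32 ≠ 0; add g_5 = -a³ + 25/4a² - 5/4b² + ⅛a - 3/32 to the basis.

The other S-polynomials (S(f_1,g_4), S(f_2,g_4), S(g_3,g_4), S(f_1,g_5), S(f_2,g_5), S(g_3,g_5), S(g_4,g_5)) all reduce to 0 modulo the current basis, so we have a Gröbner basis.
Inter-reduce: drop elements whose leading term is divisible by another's, tail-reduce, and make monic.

G = {a³ - 25/4a² + 5/4b² - ⅛a + 3/32, b³ + a² + 9/4b² - 51/8a + 9/8b + 9/32, ab + ½b² - ¼a + 1/16}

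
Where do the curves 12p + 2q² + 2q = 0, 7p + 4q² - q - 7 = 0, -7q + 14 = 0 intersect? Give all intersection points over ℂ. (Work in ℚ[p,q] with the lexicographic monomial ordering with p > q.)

Compute a lex Gröbner basis by Buchberger's algorithm.
f_1 = 12p + 2q² + 2q, LT = p.
f_2 = 7p + 4q² - q - 7, LT = p.
f_3 = -7q + 14, LT = q.

The S-polynomials (S(f_1,f_2), S(f_1,f_3), S(f_2,f_3)) all reduce to 0 modulo the current basis, so we have a Gröbner basis.
Inter-reduce: drop elements whose leading term is divisible by another's, tail-reduce, and make monic.
Reduced Gröbner basis: {p + 1, q - 2}.

Since the basis is lex-ordered, q - 2 is univariate in q. Its roots are {2}. Back-substituting each root into the other basis elements fixes the other coordinates.
  q = 2: the earlier basis element becomes p + 1 = 0, giving p = -1 — point (-1, 2).
A lex Gröbner basis triangularizes the system, enabling back-substitution.

{(-1, 2)}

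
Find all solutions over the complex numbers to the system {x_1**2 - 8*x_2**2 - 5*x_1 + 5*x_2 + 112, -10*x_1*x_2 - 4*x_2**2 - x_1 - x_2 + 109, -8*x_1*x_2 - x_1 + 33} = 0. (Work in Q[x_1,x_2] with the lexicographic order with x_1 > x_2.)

Compute a lex Gröbner basis by Buchberger's algorithm.
f_1 = x_1**2 - 5*x_1 - 8*x_2**2 + 5*x_2 + 112, LT = x_1**2.
f_2 = -10*x_1*x_2 - x_1 - 4*x_2**2 - x_2 + 109, LT = x_1*x_2.
f_3 = -8*x_1*x_2 - x_1 + 33, LT = x_1*x_2.

S(f_1,f_2): lcm = x_1**2*x_2. S = -1/10*x_1**2 - 2/5*x_1*x_2**2 - 51/10*x_1*x_2 + 109/10*x_1 - 8*x_2**3 + 5*x_2**2 + 112*x_2.
  leading term x_1**2: subtract (-1/10)·f_1 from -1/10*x_1**2 - 2/5*x_1*x_2**2 - 51/10*x_1*x_2 + 109/10*x_1 - 8*x_2**3 + 5*x_2**2 + 112*x_2 → -2/5*x_1*x_2**2 - 51/10*x_1*x_2 + 52/5*x_1 - 8*x_2**3 + 21/5*x_2**2 + 225/2*x_2 + 56/5
  leading term x_1*x_2**2: subtract (1/25*x_2)·f_2 from -2/5*x_1*x_2**2 - 51/10*x_1*x_2 + 52/5*x_1 - 8*x_2**3 + 21/5*x_2**2 + 225/2*x_2 + 56/5 → -253/50*x_1*x_2 + 52/5*x_1 - 196/25*x_2**3 + 106/25*x_2**2 + 5407/50*x_2 + 56/5
  leading term x_1*x_2: subtract (253/500)·f_2 from -253/50*x_1*x_2 + 52/5*x_1 - 196/25*x_2**3 + 106/25*x_2**2 + 5407/50*x_2 + 56/5 → 5453/500*x_1 - 196/25*x_2**3 + 783/125*x_2**2 + 54323/500*x_2 - 21977/500
  leading term x_1: no divisor's leading term divides it; move 5453/500*x_1 to the remainder.
  leading term x_2**3: no divisor's leading term divides it; move -196/25*x_2**3 to the remainder.
  leading term x_2**2: no divisor's leading term divides it; move 783/125*x_2**2 to the remainder.
  leading term x_2: no divisor's leading term divides it; move 54323/500*x_2 to the remainder.
  leading term 1: no divisor's leading term divides it; move -21977/500 to the remainder.
  remainder 5453/500*x_1 - 196/25*x_2**3 + 783/125*x_2**2 + 54323/500*x_2 - 21977/500 ≠ 0; add h_4 = 5453/500*x_1 - 196/25*x_2**3 + 783/125*x_2**2 + 54323/500*x_2 - 21977/500 to the basis.

S(f_1,f_3): lcm = x_1**2*x_2. S = -1/8*x_1**2 - 5*x_1*x_2 + 33/8*x_1 - 8*x_2**3 + 5*x_2**2 + 112*x_2.
  leading term x_1**2: subtract (-1/8)·f_1 from -1/8*x_1**2 - 5*x_1*x_2 + 33/8*x_1 - 8*x_2**3 + 5*x_2**2 + 112*x_2 → -5*x_1*x_2 + 7/2*x_1 - 8*x_2**3 + 4*x_2**2 + 901/8*x_2 + 14
  leading term x_1*x_2: subtract (1/2)·f_2 from -5*x_1*x_2 + 7/2*x_1 - 8*x_2**3 + 4*x_2**2 + 901/8*x_2 + 14 → 4*x_1 - 8*x_2**3 + 6*x_2**2 + 905/8*x_2 - 81/2
  leading term x_1: subtract (2000/5453)·h_4 from 4*x_1 - 8*x_2**3 + 6*x_2**2 + 905/8*x_2 - 81/2 → -3992/779*x_2**3 + 20190/5453*x_2**2 + 3196629/43624*x_2 - 265877/10906
  leading term x_2**3: no divisor's leading term divides it; move -3992/779*x_2**3 to the remainder.
  leading term x_2**2: no divisor's leading term divides it; move 20190/5453*x_2**2 to the remainder.
  leading term x_2: no divisor's leading term divides it; move 3196629/43624*x_2 to the remainder.
  leading term 1: no divisor's leading term divides it; move -265877/10906 to the remainder.
  remainder -3992/779*x_2**3 + 20190/5453*x_2**2 + 3196629/43624*x_2 - 265877/10906 ≠ 0; add h_5 = -3992/779*x_2**3 + 20190/5453*x_2**2 + 3196629/43624*x_2 - 265877/10906 to the basis.

S(f_2,f_3): lcm = x_1*x_2. S = -1/40*x_1 + 2/5*x_2**2 + 1/10*x_2 - 271/40.
  leading term x_1: subtract (-25/10906)·h_4 from -1/40*x_1 + 2/5*x_2**2 + 1/10*x_2 - 271/40 → -14/779*x_2**3 + 4519/10906*x_2**2 + 15227/43624*x_2 - 74987/10906
  leading term x_2**3: subtract (7/1996)·h_5 from -14/779*x_2**3 + 4519/10906*x_2**2 + 15227/43624*x_2 - 74987/10906 → 1402/3493*x_2**2 + 10291/111776*x_2 - 189747/27944
  leading term x_2**2: no divisor's leading term divides it; move 1402/3493*x_2**2 to the remainder.
  leading term x_2: no divisor's leading term divides it; move 10291/111776*x_2 to the remainder.
  leading term 1: no divisor's leading term divides it; move -189747/27944 to the remainder.
  remainder 1402/3493*x_2**2 + 10291/111776*x_2 - 189747/27944 ≠ 0; add h_6 = 1402/3493*x_2**2 + 10291/111776*x_2 - 189747/27944 to the basis.

S(f_1,h_4): lcm = x_1**2. S = 560/779*x_1*x_2**3 - 3132/5453*x_1*x_2**2 - 54323/5453*x_1*x_2 - 5288/5453*x_1 - 8*x_2**2 + 5*x_2 + 112.
  leading term x_1*x_2**3: subtract (-56/779*x_2**2)·f_2 from 560/779*x_1*x_2**3 - 3132/5453*x_1*x_2**2 - 54323/5453*x_1*x_2 - 5288/5453*x_1 - 8*x_2**2 + 5*x_2 + 112 → -3524/5453*x_1*x_2**2 - 54323/5453*x_1*x_2 - 5288/5453*x_1 - 224/779*x_2**4 - 56/779*x_2**3 - 128/779*x_2**2 + 5*x_2 + 112
  leading term x_1*x_2**2: subtract (1762/27265*x_2)·f_2 from -3524/5453*x_1*x_2**2 - 54323/5453*x_1*x_2 - 5288/5453*x_1 - 224/779*x_2**4 - 56/779*x_2**3 - 128/779*x_2**2 + 5*x_2 + 112 → -269853/27265*x_1*x_2 - 5288/5453*x_1 - 224/779*x_2**4 + 5088/27265*x_2**3 - 2718/27265*x_2**2 - 55733/27265*x_2 + 112
  leading term x_1*x_2: subtract (269853/272650)·f_2 from -269853/27265*x_1*x_2 - 5288/5453*x_1 - 224/779*x_2**4 + 5088/27265*x_2**3 - 2718/27265*x_2**2 - 55733/27265*x_2 + 112 → 1/50*x_1 - 224/779*x_2**4 + 5088/27265*x_2**3 + 526116/136325*x_2**2 - 287477/272650*x_2 + 1122823/272650
  leading term x_1: subtract (10/5453)·h_4 from 1/50*x_1 - 224/779*x_2**4 + 5088/27265*x_2**3 + 526116/136325*x_2**2 - 287477/272650*x_2 + 1122823/272650 → -224/779*x_2**4 + 1096/5453*x_2**3 + 20982/5453*x_2**2 - 6836/5453*x_2 + 22896/5453
  leading term x_2**4: subtract (28/499*x_2)·h_5 from -224/779*x_2**4 + 1096/5453*x_2**3 + 20982/5453*x_2**2 - 6836/5453*x_2 + 22896/5453 → -18416/2721047*x_2**3 - 1436367/5442094*x_2**2 + 311114/2721047*x_2 + 22896/5453
  leading term x_2**3: subtract (2302/1743007)·h_5 from -18416/2721047*x_2**3 - 1436367/5442094*x_2**2 + 311114/2721047*x_2 + 22896/5453 → -6559929/24402098*x_2**2 + 856951/48804196*x_2 + 51622481/12201049
  leading term x_2**2: subtract (-6559929/9794372)·h_6 from -6559929/24402098*x_2**2 + 856951/48804196*x_2 + 51622481/12201049 → 24830047/313419904*x_2 - 24830047/78354976
  leading term x_2: no divisor's leading term divides it; move 24830047/313419904*x_2 to the remainder.
  leading term 1: no divisor's leading term divides it; move -24830047/78354976 to the remainder.
  remainder 24830047/313419904*x_2 - 24830047/78354976 ≠ 0; add h_7 = 24830047/313419904*x_2 - 24830047/78354976 to the basis.

The other S-polynomials (S(f_2,h_4), S(f_3,h_4), S(f_1,h_5), S(f_2,h_5), S(f_3,h_5), S(h_4,h_5), S(f_1,h_6), S(f_2,h_6), S(f_3,h_6), S(h_4,h_6), S(h_5,h_6), S(f_1,h_7), S(f_2,h_7), S(f_3,h_7), S(h_4,h_7), S(h_5,h_7), S(h_6,h_7)) all reduce to 0 modulo the current basis, so we have a Gröbner basis.
Inter-reduce: drop elements whose leading term is divisible by another's, tail-reduce, and make monic.
Reduced Gröbner basis: {x_1 - 1, x_2 - 4}.

Elimination: the polynomial x_2 - 4 lies in the elimination ideal for x_2, so x_2 ∈ {4}. For each such x_2, the remaining basis elements (now univariate) give the rest of the solution.
  x_2 = 4: the earlier basis element becomes x_1 - 1 = 0, giving x_1 = 1 — point (1, 4).

{(1, 4)}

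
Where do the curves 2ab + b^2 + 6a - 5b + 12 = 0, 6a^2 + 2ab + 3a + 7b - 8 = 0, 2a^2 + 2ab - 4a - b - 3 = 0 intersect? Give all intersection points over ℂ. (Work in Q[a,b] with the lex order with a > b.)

{(-1, 1)}

Compute a lex Gröbner basis by Buchberger's algorithm.
f_1 = 2ab + 6a + b^2 - 5b + 12, LT = ab.
f_2 = 6a^2 + 2ab + 3a + 7b - 8, LT = a^2.
f_3 = 2a^2 + 2ab - 4a - b - 3, LT = a^2.

S(f_1,f_2): lcm = a^2b. S = 3a^2 + 1/6ab^2 - 3ab + 6a - 7/6b^2 + 4/3b.
  reduce S modulo (f_1, f_2, f_3):
  remainder 18a - 1/12b^3 + 3/2b^2 - 173/12b + 31 ≠ 0; add h_4 = 18a - 1/12b^3 + 3/2b^2 - 173/12b + 31 to the basis.

S(f_1,f_3): lcm = a^2b. S = 3a^2 - 1/2ab^2 - 1/2ab + 6a + 1/2b^2 + 3/2b.
  reduce S modulo (f_1, f_2, f_3, h_4):
  remainder 13/48b^3 - 9/8b^2 + 221/48b - 15/4 ≠ 0; add h_5 = 13/48b^3 - 9/8b^2 + 221/48b - 15/4 to the basis.

S(f_2,f_3): lcm = a^2. S = -2/3ab + 5/2a + 5/3b + 1/6.
  reduce S modulo (f_1, f_2, f_3, h_4, h_5):
  remainder 7/156b^2 + 13/4b - 257/78 ≠ 0; add h_6 = 7/156b^2 + 13/4b - 257/78 to the basis.

S(f_1,h_4): lcm = ab. S = 3a + 1/216b^4 - 1/12b^3 + 281/216b^2 - 38/9b + 6.
  reduce S modulo (f_1, f_2, f_3, h_4, h_5, h_6):
  remainder -46037/819b + 46037/819 ≠ 0; add h_7 = -46037/819b + 46037/819 to the basis.

The other S-polynomials (S(f_2,h_4), S(f_3,h_4), S(f_1,h_5), S(f_2,h_5), S(f_3,h_5), S(h_4,h_5), S(f_1,h_6), S(f_2,h_6), S(f_3,h_6), S(h_4,h_6), S(h_5,h_6), S(f_1,h_7), S(f_2,h_7), S(f_3,h_7), S(h_4,h_7), S(h_5,h_7), S(h_6,h_7)) all reduce to 0 modulo the current basis, so we have a Gröbner basis.
Inter-reduce: drop elements whose leading term is divisible by another's, tail-reduce, and make monic.
Reduced Gröbner basis: {a + 1, b - 1}.

From the last basis element, b - 1 = 0, so b takes values in {1}. Each choice, substituted upward through the basis, yields the corresponding point(s) of the solution set.
  b = 1: the earlier basis element becomes a + 1 = 0, giving a = -1 — point (-1, 1).
A lex Gröbner basis triangularizes the system, enabling back-substitution.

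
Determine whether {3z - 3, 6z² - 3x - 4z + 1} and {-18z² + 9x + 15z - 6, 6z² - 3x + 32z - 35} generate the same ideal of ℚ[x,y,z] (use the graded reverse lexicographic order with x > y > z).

Yes, the ideals are equal.

Equality of ideals is decidable: compute both reduced Gröbner bases (unique for the ordering) and check whether they agree.
Buchberger on the first generating set:
f_1 = 3z - 3, LT = z.
f_2 = 6z² - 3x - 4z + 1, LT = z².

S(f_1,f_2): lcm = z². S = ½x - ⅓z - ⅙.
  leading term x: no divisor's leading term divides it; move ½x to the remainder.
  leading term z: subtract (-1/9)·f_1 from -⅓z - ⅙ → -½
  leading term 1: no divisor's leading term divides it; move -½ to the remainder.
  remainder ½x - ½ ≠ 0; add g_3 = ½x - ½ to the basis.

S(f_1,g_3): leading monomials are coprime, so the S-polynomial reduces to 0 (Buchberger's first criterion).
S(f_2,g_3): leading monomials are coprime, so the S-polynomial reduces to 0 (Buchberger's first criterion).
Every S-polynomial of the final basis reduces to 0, so we have a Gröbner basis.
Inter-reduce: drop elements whose leading term is divisible by another's, tail-reduce, and make monic.
Reduced Gröbner basis: {x - 1, z - 1}.

Buchberger on the second generating set:
h_1 = -18z² + 9x + 15z - 6, LT = z².
h_2 = 6z² - 3x + 32z - 35, LT = z².

S(h_1,h_2): lcm = z². S = -37/6z + 37/6.
  leading term z: no divisor's leading term divides it; move -37/6z to the remainder.
  leading term 1: no divisor's leading term divides it; move 37/6 to the remainder.
  remainder -37/6z + 37/6 ≠ 0; add k_3 = -37/6z + 37/6 to the basis.

S(h_1,k_3): lcm = z². S = -½x + ⅙z + ⅓.
  leading term x: no divisor's leading term divides it; move -½x to the remainder.
  leading term z: subtract (-1/37)·k_3 from ⅙z + ⅓ → ½
  leading term 1: no divisor's leading term divides it; move ½ to the remainder.
  remainder -½x + ½ ≠ 0; add k_4 = -½x + ½ to the basis.

S(h_2,k_3): lcm = z². S = -½x + 19/3z - 35/6.
  leading term x: subtract (1)·k_4 from -½x + 19/3z - 35/6 → 19/3z - 19/3
  leading term z: subtract (-38/37)·k_3 from 19/3z - 19/3 → 0
  remainder 0.

S(h_1,k_4): leading monomials are coprime, so the S-polynomial reduces to 0 (Buchberger's first criterion).
S(h_2,k_4): leading monomials are coprime, so the S-polynomial reduces to 0 (Buchberger's first criterion).
S(k_3,k_4): leading monomials are coprime, so the S-polynomial reduces to 0 (Buchberger's first criterion).
Every S-polynomial of the final basis reduces to 0, so we have a Gröbner basis.
Inter-reduce: drop elements whose leading term is divisible by another's, tail-reduce, and make monic.
Reduced Gröbner basis: {x - 1, z - 1}.

These coincide, so the ideals are equal.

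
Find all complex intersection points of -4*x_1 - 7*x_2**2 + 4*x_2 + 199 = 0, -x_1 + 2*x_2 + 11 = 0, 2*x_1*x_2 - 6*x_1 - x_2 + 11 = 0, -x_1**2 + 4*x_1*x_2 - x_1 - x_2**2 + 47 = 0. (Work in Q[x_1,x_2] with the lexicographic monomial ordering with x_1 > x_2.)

{(1, -5)}

Compute a lex Gröbner basis by Buchberger's algorithm.
f_1 = -4*x_1 - 7*x_2**2 + 4*x_2 + 199, LT = x_1.
f_2 = -x_1 + 2*x_2 + 11, LT = x_1.
f_3 = 2*x_1*x_2 - 6*x_1 - x_2 + 11, LT = x_1*x_2.
f_4 = -x_1**2 + 4*x_1*x_2 - x_1 - x_2**2 + 47, LT = x_1**2.

S(f_1,f_2): lcm = x_1. S = 7/4*x_2**2 + x_2 - 155/4.
  leading term x_2**2: no divisor's leading term divides it; move 7/4*x_2**2 to the remainder.
  leading term x_2: no divisor's leading term divides it; move x_2 to the remainder.
  leading term 1: no divisor's leading term divides it; move -155/4 to the remainder.
  remainder 7/4*x_2**2 + x_2 - 155/4 ≠ 0; add h_5 = 7/4*x_2**2 + x_2 - 155/4 to the basis.

S(f_1,f_3): lcm = x_1*x_2. S = 3*x_1 + 7/4*x_2**3 - x_2**2 - 197/4*x_2 - 11/2.
  leading term x_1: subtract (-3/4)·f_1 from 3*x_1 + 7/4*x_2**3 - x_2**2 - 197/4*x_2 - 11/2 → 7/4*x_2**3 - 25/4*x_2**2 - 185/4*x_2 + 575/4
  leading term x_2**3: subtract (x_2)·h_5 from 7/4*x_2**3 - 25/4*x_2**2 - 185/4*x_2 + 575/4 → -29/4*x_2**2 - 15/2*x_2 + 575/4
  leading term x_2**2: subtract (-29/7)·h_5 from -29/4*x_2**2 - 15/2*x_2 + 575/4 → -47/14*x_2 - 235/14
  leading term x_2: no divisor's leading term divides it; move -47/14*x_2 to the remainder.
  leading term 1: no divisor's leading term divides it; move -235/14 to the remainder.
  remainder -47/14*x_2 - 235/14 ≠ 0; add h_6 = -47/14*x_2 - 235/14 to the basis.

The other S-polynomials (S(f_1,f_4), S(f_2,f_3), S(f_2,f_4), S(f_3,f_4), S(f_1,h_5), S(f_2,h_5), S(f_3,h_5), S(f_4,h_5), S(f_1,h_6), S(f_2,h_6), S(f_3,h_6), S(f_4,h_6), S(h_5,h_6)) all reduce to 0 modulo the current basis, so we have a Gröbner basis.
Inter-reduce: drop elements whose leading term is divisible by another's, tail-reduce, and make monic.
Reduced Gröbner basis: {x_1 - 1, x_2 + 5}.

Since the basis is lex-ordered, x_2 + 5 is univariate in x_2. Its roots are {-5}. Back-substituting each root into the other basis elements fixes the other coordinates.
  x_2 = -5: the earlier basis element becomes x_1 - 1 = 0, giving x_1 = 1 — point (1, -5).
Substituting each solution back into the original system confirms all equations vanish.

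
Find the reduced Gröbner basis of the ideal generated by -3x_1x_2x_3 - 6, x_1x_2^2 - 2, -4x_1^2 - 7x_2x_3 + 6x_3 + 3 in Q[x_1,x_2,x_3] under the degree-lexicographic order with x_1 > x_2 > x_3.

G = {x_3^4 + 6/7x_3^3 + 3/7x_3^2 - 8/7x_1, x_1x_3^2 - 2, x_1^2 - 7/4x_3^2 - 3/2x_3 - 3/4, x_2 + x_3}

f_1 = -3x_1x_2x_3 - 6, LT = x_1x_2x_3.
f_2 = x_1x_2^2 - 2, LT = x_1x_2^2.
f_3 = -4x_1^2 - 7x_2x_3 + 6x_3 + 3, LT = x_1^2.

S(f_1,f_2): lcm = x_1x_2^2x_3. S = 2x_2 + 2x_3.
  leading term x_2: no divisor's leading term divides it; move 2x_2 to the remainder.
  leading term x_3: no divisor's leading term divides it; move 2x_3 to the remainder.
  remainder 2x_2 + 2x_3 ≠ 0; add g_4 = 2x_2 + 2x_3 to the basis.

S(f_1,f_3): lcm = x_1^2x_2x_3. S = -7/4x_2^2x_3^2 + 3/2x_2x_3^2 + 3/4x_2x_3 + 2x_1.
  leading term x_2^2x_3^2: subtract (-7/8x_2x_3^2)·g_4 from -7/4x_2^2x_3^2 + 3/2x_2x_3^2 + 3/4x_2x_3 + 2x_1 → 7/4x_2x_3^3 + 3/2x_2x_3^2 + 3/4x_2x_3 + 2x_1
  leading term x_2x_3^3: subtract (7/8x_3^3)·g_4 from 7/4x_2x_3^3 + 3/2x_2x_3^2 + 3/4x_2x_3 + 2x_1 → -7/4x_3^4 + 3/2x_2x_3^2 + 3/4x_2x_3 + 2x_1
  leading term x_3^4: no divisor's leading term divides it; move -7/4x_3^4 to the remainder.
  leading term x_2x_3^2: subtract (3/4x_3^2)·g_4 from 3/2x_2x_3^2 + 3/4x_2x_3 + 2x_1 → -3/2x_3^3 + 3/4x_2x_3 + 2x_1
  leading term x_3^3: no divisor's leading term divides it; move -3/2x_3^3 to the remainder.
  leading term x_2x_3: subtract (3/8x_3)·g_4 from 3/4x_2x_3 + 2x_1 → -3/4x_3^2 + 2x_1
  leading term x_3^2: no divisor's leading term divides it; move -3/4x_3^2 to the remainder.
  leading term x_1: no divisor's leading term divides it; move 2x_1 to the remainder.
  remainder -7/4x_3^4 - 3/2x_3^3 - 3/4x_3^2 + 2x_1 ≠ 0; add g_5 = -7/4x_3^4 - 3/2x_3^3 - 3/4x_3^2 + 2x_1 to the basis.

S(f_2,f_3): lcm = x_1^2x_2^2. S = -7/4x_2^3x_3 + 3/2x_2^2x_3 + 3/4x_2^2 - 2x_1.
  leading term x_2^3x_3: subtract (-7/8x_2^2x_3)·g_4 from -7/4x_2^3x_3 + 3/2x_2^2x_3 + 3/4x_2^2 - 2x_1 → 7/4x_2^2x_3^2 + 3/2x_2^2x_3 + 3/4x_2^2 - 2x_1
  leading term x_2^2x_3^2: subtract (7/8x_2x_3^2)·g_4 from 7/4x_2^2x_3^2 + 3/2x_2^2x_3 + 3/4x_2^2 - 2x_1 → -7/4x_2x_3^3 + 3/2x_2^2x_3 + 3/4x_2^2 - 2x_1
  leading term x_2x_3^3: subtract (-7/8x_3^3)·g_4 from -7/4x_2x_3^3 + 3/2x_2^2x_3 + 3/4x_2^2 - 2x_1 → 7/4x_3^4 + 3/2x_2^2x_3 + 3/4x_2^2 - 2x_1
  leading term x_3^4: subtract (-1)·g_5 from 7/4x_3^4 + 3/2x_2^2x_3 + 3/4x_2^2 - 2x_1 → 3/2x_2^2x_3 - 3/2x_3^3 + 3/4x_2^2 - 3/4x_3^2
  leading term x_2^2x_3: subtract (3/4x_2x_3)·g_4 from 3/2x_2^2x_3 - 3/2x_3^3 + 3/4x_2^2 - 3/4x_3^2 → -3/2x_2x_3^2 - 3/2x_3^3 + 3/4x_2^2 - 3/4x_3^2
  leading term x_2x_3^2: subtract (-3/4x_3^2)·g_4 from -3/2x_2x_3^2 - 3/2x_3^3 + 3/4x_2^2 - 3/4x_3^2 → 3/4x_2^2 - 3/4x_3^2
  leading term x_2^2: subtract (3/8x_2)·g_4 from 3/4x_2^2 - 3/4x_3^2 → -3/4x_2x_3 - 3/4x_3^2
  leading term x_2x_3: subtract (-3/8x_3)·g_4 from -3/4x_2x_3 - 3/4x_3^2 → 0
  remainder 0.

S(f_1,g_4): lcm = x_1x_2x_3. S = -x_1x_3^2 + 2.
  leading term x_1x_3^2: no divisor's leading term divides it; move -x_1x_3^2 to the remainder.
  leading term 1: no divisor's leading term divides it; move 2 to the remainder.
  remainder -x_1x_3^2 + 2 ≠ 0; add g_6 = -x_1x_3^2 + 2 to the basis.

S(f_2,g_4): lcm = x_1x_2^2. S = -x_1x_2x_3 - 2.
  leading term x_1x_2x_3: subtract (1/3)·f_1 from -x_1x_2x_3 - 2 → 0
  remainder 0.

S(f_3,g_4): leading monomials are coprime, so the S-polynomial reduces to 0 (Buchberger's first criterion).
S(f_1,g_5): lcm = x_1x_2x_3^4. S = -6/7x_1x_2x_3^3 - 3/7x_1x_2x_3^2 + 8/7x_1^2x_2 + 2x_3^3.
  leading term x_1x_2x_3^3: subtract (2/7x_3^2)·f_1 from -6/7x_1x_2x_3^3 - 3/7x_1x_2x_3^2 + 8/7x_1^2x_2 + 2x_3^3 → -3/7x_1x_2x_3^2 + 8/7x_1^2x_2 + 2x_3^3 + 12/7x_3^2
  leading term x_1x_2x_3^2: subtract (1/7x_3)·f_1 from -3/7x_1x_2x_3^2 + 8/7x_1^2x_2 + 2x_3^3 + 12/7x_3^2 → 8/7x_1^2x_2 + 2x_3^3 + 12/7x_3^2 + 6/7x_3
  leading term x_1^2x_2: subtract (-2/7x_2)·f_3 from 8/7x_1^2x_2 + 2x_3^3 + 12/7x_3^2 + 6/7x_3 → -2x_2^2x_3 + 2x_3^3 + 12/7x_2x_3 + 12/7x_3^2 + 6/7x_2 + 6/7x_3
  leading term x_2^2x_3: subtract (-x_2x_3)·g_4 from -2x_2^2x_3 + 2x_3^3 + 12/7x_2x_3 + 12/7x_3^2 + 6/7x_2 + 6/7x_3 → 2x_2x_3^2 + 2x_3^3 + 12/7x_2x_3 + 12/7x_3^2 + 6/7x_2 + 6/7x_3
  leading term x_2x_3^2: subtract (x_3^2)·g_4 from 2x_2x_3^2 + 2x_3^3 + 12/7x_2x_3 + 12/7x_3^2 + 6/7x_2 + 6/7x_3 → 12/7x_2x_3 + 12/7x_3^2 + 6/7x_2 + 6/7x_3
  leading term x_2x_3: subtract (6/7x_3)·g_4 from 12/7x_2x_3 + 12/7x_3^2 + 6/7x_2 + 6/7x_3 → 6/7x_2 + 6/7x_3
  leading term x_2: subtract (3/7)·g_4 from 6/7x_2 + 6/7x_3 → 0
  remainder 0.

S(f_2,g_5): leading monomials are coprime, so the S-polynomial reduces to 0 (Buchberger's first criterion).
S(f_3,g_5): leading monomials are coprime, so the S-polynomial reduces to 0 (Buchberger's first criterion).
S(g_4,g_5): leading monomials are coprime, so the S-polynomial reduces to 0 (Buchberger's first criterion).
S(f_1,g_6): lcm = x_1x_2x_3^2. S = 2x_2 + 2x_3.
  leading term x_2: subtract (1)·g_4 from 2x_2 + 2x_3 → 0
  remainder 0.

S(f_2,g_6): lcm = x_1x_2^2x_3^2. S = 2x_2^2 - 2x_3^2.
  leading term x_2^2: subtract (x_2)·g_4 from 2x_2^2 - 2x_3^2 → -2x_2x_3 - 2x_3^2
  leading term x_2x_3: subtract (-x_3)·g_4 from -2x_2x_3 - 2x_3^2 → 0
  remainder 0.

S(f_3,g_6): lcm = x_1^2x_3^2. S = 7/4x_2x_3^3 - 3/2x_3^3 - 3/4x_3^2 + 2x_1.
  leading term x_2x_3^3: subtract (7/8x_3^3)·g_4 from 7/4x_2x_3^3 - 3/2x_3^3 - 3/4x_3^2 + 2x_1 → -7/4x_3^4 - 3/2x_3^3 - 3/4x_3^2 + 2x_1
  leading term x_3^4: subtract (1)·g_5 from -7/4x_3^4 - 3/2x_3^3 - 3/4x_3^2 + 2x_1 → 0
  remainder 0.

S(g_4,g_6): leading monomials are coprime, so the S-polynomial reduces to 0 (Buchberger's first criterion).
S(g_5,g_6): lcm = x_1x_3^4. S = 6/7x_1x_3^3 + 3/7x_1x_3^2 - 8/7x_1^2 + 2x_3^2.
  leading term x_1x_3^3: subtract (-6/7x_3)·g_6 from 6/7x_1x_3^3 + 3/7x_1x_3^2 - 8/7x_1^2 + 2x_3^2 → 3/7x_1x_3^2 - 8/7x_1^2 + 2x_3^2 + 12/7x_3
  leading term x_1x_3^2: subtract (-3/7)·g_6 from 3/7x_1x_3^2 - 8/7x_1^2 + 2x_3^2 + 12/7x_3 → -8/7x_1^2 + 2x_3^2 + 12/7x_3 + 6/7
  leading term x_1^2: subtract (2/7)·f_3 from -8/7x_1^2 + 2x_3^2 + 12/7x_3 + 6/7 → 2x_2x_3 + 2x_3^2
  leading term x_2x_3: subtract (x_3)·g_4 from 2x_2x_3 + 2x_3^2 → 0
  remainder 0.

Every S-polynomial of the final basis reduces to 0, so we have a Gröbner basis.
Inter-reduce: drop elements whose leading term is divisible by another's, tail-reduce, and make monic.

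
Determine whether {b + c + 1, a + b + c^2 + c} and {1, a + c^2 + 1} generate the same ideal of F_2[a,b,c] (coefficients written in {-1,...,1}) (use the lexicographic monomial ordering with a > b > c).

For a fixed monomial order, each ideal has a unique reduced Gröbner basis; comparing bases decides equality.
Buchberger on the first generating set:
f_1 = b + c + 1, LT = b.
f_2 = a + b + c^2 + c, LT = a.

S(f_1,f_2): leading monomials are coprime, so the S-polynomial reduces to 0 (Buchberger's first criterion).
Every S-polynomial of the final basis reduces to 0, so we have a Gröbner basis.
Inter-reduce: drop elements whose leading term is divisible by another's, tail-reduce, and make monic.
Reduced Gröbner basis: {a + c^2 + 1, b + c + 1}.

Buchberger on the second generating set:
h_1 = 1, LT = 1.
h_2 = a + c^2 + 1, LT = a.

S(h_1,h_2): leading monomials are coprime, so the S-polynomial reduces to 0 (Buchberger's first criterion).
Every S-polynomial of the final basis reduces to 0, so we have a Gröbner basis.
Inter-reduce: drop elements whose leading term is divisible by another's, tail-reduce, and make monic.
Reduced Gröbner basis: {1}.

The bases are distinct; the ideals are different.
The same test decides containment: I ⊆ J iff every generator of I reduces to 0 modulo a Gröbner basis of J.

No, the ideals differ.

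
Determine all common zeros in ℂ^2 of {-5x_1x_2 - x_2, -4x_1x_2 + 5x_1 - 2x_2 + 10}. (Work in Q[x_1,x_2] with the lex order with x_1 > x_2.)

Compute a lex Gröbner basis by Buchberger's algorithm.
f_1 = -5x_1x_2 - x_2, LT = x_1x_2.
f_2 = -4x_1x_2 + 5x_1 - 2x_2 + 10, LT = x_1x_2.

S(f_1,f_2): lcm = x_1x_2. S = \tfrac{5}{4}x_1 - \tfrac{3}{10}x_2 + \tfrac{5}{2}.
  reduce S modulo (f_1, f_2):
  remainder \tfrac{5}{4}x_1 - \tfrac{3}{10}x_2 + \tfrac{5}{2} ≠ 0; add h_3 = \tfrac{5}{4}x_1 - \tfrac{3}{10}x_2 + \tfrac{5}{2} to the basis.

S(f_1,h_3): lcm = x_1x_2. S = \tfrac{6}{25}x_2^{2} - \tfrac{9}{5}x_2.
  reduce S modulo (f_1, f_2, h_3):
  remainder \tfrac{6}{25}x_2^{2} - \tfrac{9}{5}x_2 ≠ 0; add h_4 = \tfrac{6}{25}x_2^{2} - \tfrac{9}{5}x_2 to the basis.

The other S-polynomials (S(f_2,h_3), S(f_1,h_4), S(f_2,h_4), S(h_3,h_4)) all reduce to 0 modulo the current basis, so we have a Gröbner basis.
Inter-reduce: drop elements whose leading term is divisible by another's, tail-reduce, and make monic.
Reduced Gröbner basis: {x_1 - \tfrac{6}{25}x_2 + 2, x_2^{2} - \tfrac{15}{2}x_2}.

Since the basis is lex-ordered, x_2^{2} - \tfrac{15}{2}x_2 is univariate in x_2. Its roots are {0, 15/2}. Back-substituting each root into the other basis elements fixes the other coordinates.
  x_2 = 0: the earlier basis element becomes x_1 + 2 = 0, giving x_1 = -2 — point (-2, 0).
  x_2 = 15/2: the earlier basis element becomes x_1 + \tfrac{1}{5} = 0, giving x_1 = -1/5 — point (-1/5, 15/2).

{(-2, 0), (-1/5, 15/2)}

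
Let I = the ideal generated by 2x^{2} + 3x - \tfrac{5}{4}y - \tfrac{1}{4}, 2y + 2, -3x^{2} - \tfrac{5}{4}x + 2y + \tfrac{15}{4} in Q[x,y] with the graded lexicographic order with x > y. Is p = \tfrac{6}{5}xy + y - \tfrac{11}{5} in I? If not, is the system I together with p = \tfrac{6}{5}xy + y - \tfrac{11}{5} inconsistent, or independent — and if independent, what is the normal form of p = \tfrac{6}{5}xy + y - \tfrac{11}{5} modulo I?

First compute the reduced Gröbner basis of I by Buchberger's algorithm.
f_1 = 2x^{2} + 3x - \tfrac{5}{4}y - \tfrac{1}{4}, LT = x^{2}.
f_2 = 2y + 2, LT = y.
f_3 = -3x^{2} - \tfrac{5}{4}x + 2y + \tfrac{15}{4}, LT = x^{2}.

S(f_1,f_3): lcm = x^{2}. S = \tfrac{13}{12}x + \tfrac{1}{24}y + \tfrac{9}{8}.
  leading term x: no divisor's leading term divides it; move \tfrac{13}{12}x to the remainder.
  leading term y: subtract (\tfrac{1}{48})·f_2 from \tfrac{1}{24}y + \tfrac{9}{8} → \tfrac{13}{12}
  leading term 1: no divisor's leading term divides it; move \tfrac{13}{12} to the remainder.
  remainder \tfrac{13}{12}x + \tfrac{13}{12} ≠ 0; add h_4 = \tfrac{13}{12}x + \tfrac{13}{12} to the basis.

The other S-polynomials (S(f_1,f_2), S(f_2,f_3), S(f_1,h_4), S(f_2,h_4), S(f_3,h_4)) all reduce to 0 modulo the current basis, so we have a Gröbner basis.
Inter-reduce: drop elements whose leading term is divisible by another's, tail-reduce, and make monic.
Reduced Gröbner basis: {x + 1, y + 1}.
Label its elements g_1 = x + 1, g_2 = y + 1.

Reduce p = \tfrac{6}{5}xy + y - \tfrac{11}{5} modulo G:
  leading term xy: subtract (\tfrac{6}{5}y)·g_1 from \tfrac{6}{5}xy + y - \tfrac{11}{5} → -\tfrac{1}{5}y - \tfrac{11}{5}
  leading term y: subtract (-\tfrac{1}{5})·g_2 from -\tfrac{1}{5}y - \tfrac{11}{5} → -2
  leading term 1: no divisor's leading term divides it; move -2 to the remainder.
  normal form = -2.
The normal form is nonzero, so p ∉ I. Since p minus its normal form lies in I, I + (p) = I + (r) where r = -2; decide whether this ideal is the whole ring.
Here r = -2 is a nonzero constant, hence a unit: 1 ∈ I + (p), the Gröbner basis of I + (p) is {1}, and the enlarged system has no common solution — adjoining p is inconsistent.

Adjoining \tfrac{6}{5}xy + y - \tfrac{11}{5} makes the ideal the whole ring: the system is inconsistent.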